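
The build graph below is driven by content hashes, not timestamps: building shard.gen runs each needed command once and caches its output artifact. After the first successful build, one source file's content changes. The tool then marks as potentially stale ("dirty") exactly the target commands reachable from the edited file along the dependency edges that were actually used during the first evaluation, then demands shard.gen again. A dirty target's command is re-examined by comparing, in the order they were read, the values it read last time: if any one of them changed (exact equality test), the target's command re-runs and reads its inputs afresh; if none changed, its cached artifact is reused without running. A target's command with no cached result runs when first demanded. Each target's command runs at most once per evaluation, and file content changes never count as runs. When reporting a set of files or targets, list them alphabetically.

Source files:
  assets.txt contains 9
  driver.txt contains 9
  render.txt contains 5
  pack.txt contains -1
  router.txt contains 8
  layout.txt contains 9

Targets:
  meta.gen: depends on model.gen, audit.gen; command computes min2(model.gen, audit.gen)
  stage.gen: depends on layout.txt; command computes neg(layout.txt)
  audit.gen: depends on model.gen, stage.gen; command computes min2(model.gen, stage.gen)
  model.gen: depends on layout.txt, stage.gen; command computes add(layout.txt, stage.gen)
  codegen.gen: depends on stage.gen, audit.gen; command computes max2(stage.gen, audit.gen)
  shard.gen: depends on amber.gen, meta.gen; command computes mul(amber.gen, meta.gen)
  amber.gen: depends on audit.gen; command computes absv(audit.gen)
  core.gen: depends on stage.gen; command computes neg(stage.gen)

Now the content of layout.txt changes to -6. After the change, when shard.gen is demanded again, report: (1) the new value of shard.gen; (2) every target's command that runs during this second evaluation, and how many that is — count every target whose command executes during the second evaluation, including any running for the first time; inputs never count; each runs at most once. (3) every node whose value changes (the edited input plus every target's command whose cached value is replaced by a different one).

shard.gen now evaluates to 0.
Run set: amber.gen, audit.gen, meta.gen, model.gen, shard.gen, stage.gen (6 run).
Changed values: amber.gen, audit.gen, layout.txt, meta.gen, shard.gen, stage.gen.

Initial pass — values computed on the first demand:
  stage.gen = neg(9) = -9
  model.gen = add(9, -9) = 0
  audit.gen = min2(0, -9) = -9
  amber.gen = absv(-9) = 9
  meta.gen = min2(0, -9) = -9
  shard.gen = mul(9, -9) = -81

Second demand — change propagation:
  stage.gen: re-runs because layout.txt 9->-6; new result 6.
  model.gen: re-runs because layout.txt 9->-6; stage.gen -9->6; new result 0 (unchanged).
  audit.gen: re-runs because stage.gen -9->6; new result 0.
  amber.gen: re-runs because audit.gen -9->0; new result 0.
  meta.gen: re-runs because audit.gen -9->0; new result 0.
  shard.gen: re-runs because amber.gen 9->0; meta.gen -9->0; new result 0.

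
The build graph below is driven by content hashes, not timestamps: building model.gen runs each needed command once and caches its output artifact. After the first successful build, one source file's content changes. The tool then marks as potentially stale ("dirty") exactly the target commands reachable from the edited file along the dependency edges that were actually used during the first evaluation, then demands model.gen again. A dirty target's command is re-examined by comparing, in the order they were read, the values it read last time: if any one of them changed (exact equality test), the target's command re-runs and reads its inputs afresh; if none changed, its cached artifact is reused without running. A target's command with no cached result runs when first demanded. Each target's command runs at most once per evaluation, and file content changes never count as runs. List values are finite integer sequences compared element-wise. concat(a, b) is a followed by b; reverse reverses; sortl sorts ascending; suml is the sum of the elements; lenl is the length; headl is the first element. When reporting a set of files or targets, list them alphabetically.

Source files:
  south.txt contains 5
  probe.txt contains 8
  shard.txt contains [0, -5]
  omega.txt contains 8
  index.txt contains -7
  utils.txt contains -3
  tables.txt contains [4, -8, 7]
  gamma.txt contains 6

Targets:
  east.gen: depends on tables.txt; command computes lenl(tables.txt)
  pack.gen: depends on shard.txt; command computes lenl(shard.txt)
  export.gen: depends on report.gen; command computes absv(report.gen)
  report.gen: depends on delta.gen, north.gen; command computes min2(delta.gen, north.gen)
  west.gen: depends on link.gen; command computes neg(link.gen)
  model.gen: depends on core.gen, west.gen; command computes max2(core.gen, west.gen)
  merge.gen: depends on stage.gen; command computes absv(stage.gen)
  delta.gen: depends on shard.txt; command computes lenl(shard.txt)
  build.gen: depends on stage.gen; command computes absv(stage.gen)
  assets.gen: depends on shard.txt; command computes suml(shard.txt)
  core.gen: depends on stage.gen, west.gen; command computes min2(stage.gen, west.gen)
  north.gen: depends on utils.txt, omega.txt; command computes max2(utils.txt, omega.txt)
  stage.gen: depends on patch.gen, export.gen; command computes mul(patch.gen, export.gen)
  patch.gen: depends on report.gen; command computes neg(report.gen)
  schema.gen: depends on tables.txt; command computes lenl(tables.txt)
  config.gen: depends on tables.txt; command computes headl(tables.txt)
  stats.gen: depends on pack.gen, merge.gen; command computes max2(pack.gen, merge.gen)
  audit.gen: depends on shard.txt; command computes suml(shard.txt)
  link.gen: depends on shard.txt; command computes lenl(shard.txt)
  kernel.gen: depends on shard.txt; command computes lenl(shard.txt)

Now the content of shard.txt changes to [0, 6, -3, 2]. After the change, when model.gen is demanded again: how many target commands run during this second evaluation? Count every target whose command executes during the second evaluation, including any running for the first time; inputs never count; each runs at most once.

Run set: core.gen, delta.gen, export.gen, link.gen, model.gen, patch.gen, report.gen, stage.gen, west.gen (9 run).

Initial pass — values computed on the first demand:
  delta.gen = lenl([0, -5]) = 2
  link.gen = lenl([0, -5]) = 2
  north.gen = max2(-3, 8) = 8
  report.gen = min2(2, 8) = 2
  export.gen = absv(2) = 2
  patch.gen = neg(2) = -2
  stage.gen = mul(-2, 2) = -4
  west.gen = neg(2) = -2
  core.gen = min2(-4, -2) = -4
  model.gen = max2(-4, -2) = -2

Second demand — change propagation:
  delta.gen: re-runs because shard.txt [0, -5]->[0, 6, -3, 2]; new result 4.
  link.gen: re-runs because shard.txt [0, -5]->[0, 6, -3, 2]; new result 4.
  report.gen: re-runs because delta.gen 2->4; new result 4.
  export.gen: re-runs because report.gen 2->4; new result 4.
  patch.gen: re-runs because report.gen 2->4; new result -4.
  stage.gen: re-runs because patch.gen -2->-4; export.gen 2->4; new result -16.
  west.gen: re-runs because link.gen 2->4; new result -4.
  core.gen: re-runs because stage.gen -4->-16; west.gen -2->-4; new result -16.
  model.gen: re-runs because core.gen -4->-16; west.gen -2->-4; new result -4.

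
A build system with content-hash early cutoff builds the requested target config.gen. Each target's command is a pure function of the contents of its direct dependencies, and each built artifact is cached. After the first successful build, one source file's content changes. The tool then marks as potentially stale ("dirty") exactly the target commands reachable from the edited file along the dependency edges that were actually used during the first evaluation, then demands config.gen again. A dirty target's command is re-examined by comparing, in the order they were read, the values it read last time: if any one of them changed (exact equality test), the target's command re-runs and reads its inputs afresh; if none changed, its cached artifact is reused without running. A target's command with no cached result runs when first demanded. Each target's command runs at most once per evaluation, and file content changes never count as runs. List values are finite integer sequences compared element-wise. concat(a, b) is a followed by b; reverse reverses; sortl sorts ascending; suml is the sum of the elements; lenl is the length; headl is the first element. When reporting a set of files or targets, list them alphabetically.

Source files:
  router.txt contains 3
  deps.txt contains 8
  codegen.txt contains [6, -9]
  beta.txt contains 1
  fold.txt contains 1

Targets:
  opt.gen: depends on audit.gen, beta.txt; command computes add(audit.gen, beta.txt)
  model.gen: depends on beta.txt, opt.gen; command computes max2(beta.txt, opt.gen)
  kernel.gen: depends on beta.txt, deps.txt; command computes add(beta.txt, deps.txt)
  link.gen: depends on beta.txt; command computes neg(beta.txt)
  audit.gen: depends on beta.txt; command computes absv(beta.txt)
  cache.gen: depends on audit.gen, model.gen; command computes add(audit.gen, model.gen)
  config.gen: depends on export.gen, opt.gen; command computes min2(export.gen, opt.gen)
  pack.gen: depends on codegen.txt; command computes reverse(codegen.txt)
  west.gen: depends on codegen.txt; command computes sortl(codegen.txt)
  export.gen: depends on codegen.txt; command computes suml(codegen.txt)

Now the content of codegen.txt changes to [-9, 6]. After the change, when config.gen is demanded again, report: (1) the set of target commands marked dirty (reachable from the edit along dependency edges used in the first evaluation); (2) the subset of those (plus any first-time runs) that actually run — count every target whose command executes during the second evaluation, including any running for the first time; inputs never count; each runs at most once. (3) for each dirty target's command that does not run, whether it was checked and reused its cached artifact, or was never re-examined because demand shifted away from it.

First evaluation (everything demanded from the output):
  audit.gen = absv(1) = 1
  export.gen = suml([6, -9]) = -3
  opt.gen = add(1, 1) = 2
  config.gen = min2(-3, 2) = -3

Propagation after the edit:
  export.gen: runs — codegen.txt [6, -9]->[-9, 6]; result -3 (same value as before).
  config.gen: checked — values it read are unchanged (export.gen unchanged, opt.gen unchanged); reused cached -3 without running.

Key observation: the change is absorbed at export.gen — it re-runs but produces the same value, and the output's value is unchanged.

Marked dirty: config.gen, export.gen.
Target commands that run: export.gen — 1 in total.
Checked but reused from cache: config.gen.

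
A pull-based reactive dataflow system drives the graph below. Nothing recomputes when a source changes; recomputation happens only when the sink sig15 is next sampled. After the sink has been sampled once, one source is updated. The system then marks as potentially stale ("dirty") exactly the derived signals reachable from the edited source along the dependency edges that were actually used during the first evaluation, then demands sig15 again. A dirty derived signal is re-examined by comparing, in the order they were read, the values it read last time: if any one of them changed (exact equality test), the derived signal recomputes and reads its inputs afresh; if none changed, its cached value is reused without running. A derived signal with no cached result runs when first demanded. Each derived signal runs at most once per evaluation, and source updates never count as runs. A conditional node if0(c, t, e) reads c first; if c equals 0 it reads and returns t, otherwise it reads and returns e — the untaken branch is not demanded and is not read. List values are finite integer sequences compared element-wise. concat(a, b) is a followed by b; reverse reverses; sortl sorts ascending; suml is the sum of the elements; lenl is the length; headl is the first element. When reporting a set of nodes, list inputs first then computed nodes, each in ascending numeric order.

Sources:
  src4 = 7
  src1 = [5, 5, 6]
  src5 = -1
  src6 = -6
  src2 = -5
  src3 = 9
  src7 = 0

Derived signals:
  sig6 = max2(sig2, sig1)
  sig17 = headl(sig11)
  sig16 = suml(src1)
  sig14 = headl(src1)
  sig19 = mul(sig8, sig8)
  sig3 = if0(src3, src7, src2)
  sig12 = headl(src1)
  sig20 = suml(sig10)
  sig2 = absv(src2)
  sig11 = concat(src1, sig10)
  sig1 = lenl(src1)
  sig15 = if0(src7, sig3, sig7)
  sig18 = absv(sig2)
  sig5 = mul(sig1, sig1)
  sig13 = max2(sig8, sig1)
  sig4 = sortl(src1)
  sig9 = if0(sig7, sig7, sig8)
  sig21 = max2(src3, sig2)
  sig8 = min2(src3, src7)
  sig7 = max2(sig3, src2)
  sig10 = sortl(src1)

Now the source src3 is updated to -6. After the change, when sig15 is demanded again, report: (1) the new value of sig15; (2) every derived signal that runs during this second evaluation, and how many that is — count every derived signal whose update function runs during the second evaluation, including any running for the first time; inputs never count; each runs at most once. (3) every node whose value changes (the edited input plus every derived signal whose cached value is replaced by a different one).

New value of sig15: -5.
Derived signals that run: sig3 — 1 in total.
Values that change: src3.
Key observation: the change is absorbed at sig3 — it re-runs but produces the same value, and the output's value is unchanged.

First evaluation (everything demanded from the output):
  sig3 = if0(src3=9 -> else branch src2) = -5
  sig15 = if0(src7=0 -> then branch sig3) = -5

Propagation after the edit:
  sig3: runs — src3 9->-6; result -5 (same value as before).
  sig15: checked — values it read are unchanged (src7 unchanged, sig3 unchanged); reused cached -5 without running.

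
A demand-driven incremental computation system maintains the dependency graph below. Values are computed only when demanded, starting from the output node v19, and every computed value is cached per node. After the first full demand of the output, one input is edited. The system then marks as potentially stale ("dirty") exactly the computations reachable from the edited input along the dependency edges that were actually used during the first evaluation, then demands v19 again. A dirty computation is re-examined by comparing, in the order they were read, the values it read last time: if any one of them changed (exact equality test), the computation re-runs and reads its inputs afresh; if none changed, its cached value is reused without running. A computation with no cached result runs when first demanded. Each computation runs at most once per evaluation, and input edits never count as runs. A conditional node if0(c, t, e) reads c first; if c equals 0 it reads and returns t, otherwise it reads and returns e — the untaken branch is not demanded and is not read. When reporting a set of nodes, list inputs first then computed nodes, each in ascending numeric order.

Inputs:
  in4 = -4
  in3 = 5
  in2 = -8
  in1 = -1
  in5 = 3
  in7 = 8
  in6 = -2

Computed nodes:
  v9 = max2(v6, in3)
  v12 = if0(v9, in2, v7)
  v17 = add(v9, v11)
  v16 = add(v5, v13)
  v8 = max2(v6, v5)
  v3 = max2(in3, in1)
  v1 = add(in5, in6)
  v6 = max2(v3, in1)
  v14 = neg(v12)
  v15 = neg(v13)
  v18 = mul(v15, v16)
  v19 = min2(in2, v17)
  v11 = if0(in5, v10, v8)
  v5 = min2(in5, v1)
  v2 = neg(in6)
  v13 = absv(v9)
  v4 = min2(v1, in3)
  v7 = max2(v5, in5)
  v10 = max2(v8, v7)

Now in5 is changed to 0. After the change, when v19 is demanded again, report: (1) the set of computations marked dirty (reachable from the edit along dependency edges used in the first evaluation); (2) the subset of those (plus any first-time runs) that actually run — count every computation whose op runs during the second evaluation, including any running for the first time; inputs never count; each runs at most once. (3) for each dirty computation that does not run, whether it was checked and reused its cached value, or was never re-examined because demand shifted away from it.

First evaluation (everything demanded from the output):
  v1 = add(3, -2) = 1
  v3 = max2(5, -1) = 5
  v5 = min2(3, 1) = 1
  v6 = max2(5, -1) = 5
  v8 = max2(5, 1) = 5
  v9 = max2(5, 5) = 5
  v11 = if0(in5=3 -> else branch v8) = 5
  v17 = add(5, 5) = 10
  v19 = min2(-8, 10) = -8

Propagation after the edit:
  v1: runs — in5 3->0; result -2.
  v5: runs — in5 3->0; v1 1->-2; result -2.
  v7: demanded for the first time — runs, produces 0.
  v8: runs — v5 1->-2; result 5 (same value as before).
  v10: demanded for the first time — runs, produces 5.
  v11: runs — in5 3->0; result 5 (same value as before).
  v17: checked — values it read are unchanged (v9 unchanged, v11 unchanged); reused cached 10 without running.
  v19: checked — values it read are unchanged (in2 unchanged, v17 unchanged); reused cached -8 without running.

Key observation: a condition flipped, so demand reaches new nodes — v7, v10 run for the first time.

Marked dirty: v1, v5, v8, v11, v17, v19.
Computations that run: v1, v5, v7, v8, v10, v11 — 6 in total.
Checked but reused from cache: v17, v19.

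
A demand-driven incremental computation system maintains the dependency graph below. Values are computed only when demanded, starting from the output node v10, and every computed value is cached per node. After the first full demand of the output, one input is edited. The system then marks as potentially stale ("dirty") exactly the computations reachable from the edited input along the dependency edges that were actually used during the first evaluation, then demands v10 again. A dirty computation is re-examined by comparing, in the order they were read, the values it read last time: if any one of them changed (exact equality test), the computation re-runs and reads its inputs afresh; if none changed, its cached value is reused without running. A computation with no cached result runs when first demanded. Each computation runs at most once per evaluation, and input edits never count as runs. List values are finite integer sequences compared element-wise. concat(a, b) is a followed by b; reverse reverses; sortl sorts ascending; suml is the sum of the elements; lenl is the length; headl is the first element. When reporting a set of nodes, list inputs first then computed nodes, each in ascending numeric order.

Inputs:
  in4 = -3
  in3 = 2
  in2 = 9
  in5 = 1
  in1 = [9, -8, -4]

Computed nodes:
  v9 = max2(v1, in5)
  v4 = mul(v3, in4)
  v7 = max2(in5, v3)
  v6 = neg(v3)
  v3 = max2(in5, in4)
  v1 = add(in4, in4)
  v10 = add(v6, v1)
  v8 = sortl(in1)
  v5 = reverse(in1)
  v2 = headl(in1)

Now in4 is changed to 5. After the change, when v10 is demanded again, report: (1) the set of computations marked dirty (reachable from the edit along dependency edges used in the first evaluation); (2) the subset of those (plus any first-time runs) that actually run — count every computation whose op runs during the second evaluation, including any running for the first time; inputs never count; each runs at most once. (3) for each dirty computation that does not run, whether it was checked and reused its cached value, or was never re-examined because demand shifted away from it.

First evaluation (everything demanded from the output):
  v1 = add(-3, -3) = -6
  v3 = max2(1, -3) = 1
  v6 = neg(1) = -1
  v10 = add(-1, -6) = -7

Propagation after the edit:
  v1: runs — in4 -3->5; in4 -3->5; result 10.
  v3: runs — in4 -3->5; result 5.
  v6: runs — v3 1->5; result -5.
  v10: runs — v6 -1->-5; v1 -6->10; result 5.

Marked dirty: v1, v3, v6, v10.
Computations that run: v1, v3, v6, v10 — 4 in total.
Every dirty computation ran.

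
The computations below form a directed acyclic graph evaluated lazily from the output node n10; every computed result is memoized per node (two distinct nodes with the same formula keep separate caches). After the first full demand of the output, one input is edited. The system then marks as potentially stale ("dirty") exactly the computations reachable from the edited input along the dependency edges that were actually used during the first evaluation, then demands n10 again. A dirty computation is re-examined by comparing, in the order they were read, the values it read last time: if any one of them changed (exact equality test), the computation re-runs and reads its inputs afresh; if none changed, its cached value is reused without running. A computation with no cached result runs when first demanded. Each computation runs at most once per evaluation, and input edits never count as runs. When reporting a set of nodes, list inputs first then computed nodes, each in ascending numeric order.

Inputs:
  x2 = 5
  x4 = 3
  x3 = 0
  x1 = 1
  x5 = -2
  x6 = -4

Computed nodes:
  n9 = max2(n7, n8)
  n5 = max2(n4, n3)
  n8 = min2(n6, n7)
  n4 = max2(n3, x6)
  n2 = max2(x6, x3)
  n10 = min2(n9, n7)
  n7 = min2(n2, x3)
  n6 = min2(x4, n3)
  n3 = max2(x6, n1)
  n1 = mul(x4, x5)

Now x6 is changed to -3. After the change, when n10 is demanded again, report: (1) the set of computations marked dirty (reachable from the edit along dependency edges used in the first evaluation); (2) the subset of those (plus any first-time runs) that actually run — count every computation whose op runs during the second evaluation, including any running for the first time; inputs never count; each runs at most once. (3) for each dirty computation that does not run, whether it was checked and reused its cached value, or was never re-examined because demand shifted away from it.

First demand of the output computes:
  n1 = mul(3, -2) = -6
  n2 = max2(-4, 0) = 0
  n3 = max2(-4, -6) = -4
  n6 = min2(3, -4) = -4
  n7 = min2(0, 0) = 0
  n8 = min2(-4, 0) = -4
  n9 = max2(0, -4) = 0
  n10 = min2(0, 0) = 0

After the edit, cleaning proceeds:
  n2: a read changed (x6 -4->-3) — executes, giving 0 — identical to its old value.
  n3: a read changed (x6 -4->-3) — executes, giving -3.
  n6: a read changed (n3 -4->-3) — executes, giving -3.
  n7: dirty, but its reads are unchanged (n2 unchanged, x3 unchanged); cached 0 stands.
  n8: a read changed (n6 -4->-3) — executes, giving -3.
  n9: a read changed (n8 -4->-3) — executes, giving 0 — identical to its old value.
  n10: dirty, but its reads are unchanged (n9 unchanged, n7 unchanged); cached 0 stands.

Note where the cutoff bites: n7 is checked, finds nothing changed, and keeps its cache.

The edit dirties: n2, n3, n6, n7, n8, n9, n10.
5 computations run: n2, n3, n6, n8, n9.
Cache hits after checking: n7, n10.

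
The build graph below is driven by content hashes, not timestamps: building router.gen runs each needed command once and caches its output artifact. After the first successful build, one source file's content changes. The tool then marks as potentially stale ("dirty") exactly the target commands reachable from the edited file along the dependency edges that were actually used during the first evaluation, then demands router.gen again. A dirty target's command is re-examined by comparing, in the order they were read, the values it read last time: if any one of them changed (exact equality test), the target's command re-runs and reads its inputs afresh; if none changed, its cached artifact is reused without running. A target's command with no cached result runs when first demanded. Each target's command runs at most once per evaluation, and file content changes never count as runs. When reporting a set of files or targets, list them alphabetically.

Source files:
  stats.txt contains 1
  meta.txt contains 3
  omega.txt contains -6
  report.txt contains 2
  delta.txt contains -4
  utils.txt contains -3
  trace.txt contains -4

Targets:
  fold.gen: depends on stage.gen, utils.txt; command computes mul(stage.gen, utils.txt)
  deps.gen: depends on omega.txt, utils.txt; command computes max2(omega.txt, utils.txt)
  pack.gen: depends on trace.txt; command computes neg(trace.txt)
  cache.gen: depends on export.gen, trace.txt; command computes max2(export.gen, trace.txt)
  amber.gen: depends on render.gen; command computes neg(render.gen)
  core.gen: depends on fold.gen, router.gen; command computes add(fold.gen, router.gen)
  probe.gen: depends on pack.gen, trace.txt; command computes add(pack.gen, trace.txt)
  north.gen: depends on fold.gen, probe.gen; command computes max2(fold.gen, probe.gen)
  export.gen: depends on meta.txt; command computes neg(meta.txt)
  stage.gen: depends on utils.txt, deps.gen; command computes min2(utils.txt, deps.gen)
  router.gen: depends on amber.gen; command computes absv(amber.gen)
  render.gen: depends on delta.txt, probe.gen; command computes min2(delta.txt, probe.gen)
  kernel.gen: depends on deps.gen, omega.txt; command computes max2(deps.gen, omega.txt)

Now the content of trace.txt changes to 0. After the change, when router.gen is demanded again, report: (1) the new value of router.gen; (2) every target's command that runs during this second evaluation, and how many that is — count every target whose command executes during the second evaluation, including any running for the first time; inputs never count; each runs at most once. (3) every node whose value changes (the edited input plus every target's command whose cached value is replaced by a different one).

router.gen now evaluates to 4.
Run set: pack.gen, probe.gen (2 run).
Changed values: pack.gen, trace.txt.
The important point: probe.gen recomputes to an identical value, and the output ends up unchanged.

Initial pass — values computed on the first demand:
  pack.gen = neg(-4) = 4
  probe.gen = add(4, -4) = 0
  render.gen = min2(-4, 0) = -4
  amber.gen = neg(-4) = 4
  router.gen = absv(4) = 4

Second demand — change propagation:
  pack.gen: re-runs because trace.txt -4->0; new result 0.
  probe.gen: re-runs because pack.gen 4->0; trace.txt -4->0; new result 0 (unchanged).
  render.gen: re-examined; everything it read last time is the same (delta.txt unchanged, probe.gen unchanged) — cache -4 kept, no run.
  amber.gen: re-examined; everything it read last time is the same (render.gen unchanged) — cache 4 kept, no run.
  router.gen: re-examined; everything it read last time is the same (amber.gen unchanged) — cache 4 kept, no run.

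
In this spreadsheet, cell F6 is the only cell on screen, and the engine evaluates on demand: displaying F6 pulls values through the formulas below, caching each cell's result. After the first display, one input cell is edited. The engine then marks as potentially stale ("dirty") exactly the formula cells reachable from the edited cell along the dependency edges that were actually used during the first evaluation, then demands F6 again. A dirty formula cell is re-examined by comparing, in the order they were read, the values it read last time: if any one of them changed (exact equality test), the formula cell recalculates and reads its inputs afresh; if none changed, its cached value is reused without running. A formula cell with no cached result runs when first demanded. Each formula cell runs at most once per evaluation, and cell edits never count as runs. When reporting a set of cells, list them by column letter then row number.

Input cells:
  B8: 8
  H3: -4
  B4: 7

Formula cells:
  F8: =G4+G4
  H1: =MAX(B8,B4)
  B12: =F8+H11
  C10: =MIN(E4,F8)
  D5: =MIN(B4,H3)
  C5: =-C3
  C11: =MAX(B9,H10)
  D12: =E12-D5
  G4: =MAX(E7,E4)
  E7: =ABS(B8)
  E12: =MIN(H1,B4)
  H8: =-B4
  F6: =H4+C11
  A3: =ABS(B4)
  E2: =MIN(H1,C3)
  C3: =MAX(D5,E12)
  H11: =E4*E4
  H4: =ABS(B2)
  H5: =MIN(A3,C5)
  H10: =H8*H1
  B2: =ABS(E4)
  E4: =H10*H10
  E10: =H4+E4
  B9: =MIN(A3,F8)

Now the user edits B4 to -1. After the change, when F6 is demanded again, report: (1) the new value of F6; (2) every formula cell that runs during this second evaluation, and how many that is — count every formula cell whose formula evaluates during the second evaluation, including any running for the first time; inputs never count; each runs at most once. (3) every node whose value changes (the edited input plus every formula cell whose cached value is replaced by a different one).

F6 now evaluates to 72.
Run set: A3, B2, B9, C11, E4, F6, F8, G4, H1, H4, H8, H10 (12 run).
Changed values: A3, B2, B4, B9, C11, E4, F6, F8, G4, H4, H8, H10.

Initial pass — values computed on the first demand:
  A3 = ABS(7) = 7
  E7 = ABS(8) = 8
  H1 = MAX(8, 7) = 8
  H8 = -(7) = -7
  H10 = -7 * 8 = -56
  E4 = -56 * -56 = 3136
  B2 = ABS(3136) = 3136
  G4 = MAX(8, 3136) = 3136
  F8 = 3136 + 3136 = 6272
  B9 = MIN(7, 6272) = 7
  C11 = MAX(7, -56) = 7
  H4 = ABS(3136) = 3136
  F6 = 3136 + 7 = 3143

Second demand — change propagation:
  A3: re-runs because B4 7->-1; new result 1.
  H1: re-runs because B4 7->-1; new result 8 (unchanged).
  H8: re-runs because B4 7->-1; new result 1.
  H10: re-runs because H8 -7->1; new result 8.
  E4: re-runs because H10 -56->8; H10 -56->8; new result 64.
  B2: re-runs because E4 3136->64; new result 64.
  G4: re-runs because E4 3136->64; new result 64.
  F8: re-runs because G4 3136->64; G4 3136->64; new result 128.
  B9: re-runs because A3 7->1; F8 6272->128; new result 1.
  C11: re-runs because B9 7->1; H10 -56->8; new result 8.
  H4: re-runs because B2 3136->64; new result 64.
  F6: re-runs because H4 3136->64; C11 7->8; new result 72.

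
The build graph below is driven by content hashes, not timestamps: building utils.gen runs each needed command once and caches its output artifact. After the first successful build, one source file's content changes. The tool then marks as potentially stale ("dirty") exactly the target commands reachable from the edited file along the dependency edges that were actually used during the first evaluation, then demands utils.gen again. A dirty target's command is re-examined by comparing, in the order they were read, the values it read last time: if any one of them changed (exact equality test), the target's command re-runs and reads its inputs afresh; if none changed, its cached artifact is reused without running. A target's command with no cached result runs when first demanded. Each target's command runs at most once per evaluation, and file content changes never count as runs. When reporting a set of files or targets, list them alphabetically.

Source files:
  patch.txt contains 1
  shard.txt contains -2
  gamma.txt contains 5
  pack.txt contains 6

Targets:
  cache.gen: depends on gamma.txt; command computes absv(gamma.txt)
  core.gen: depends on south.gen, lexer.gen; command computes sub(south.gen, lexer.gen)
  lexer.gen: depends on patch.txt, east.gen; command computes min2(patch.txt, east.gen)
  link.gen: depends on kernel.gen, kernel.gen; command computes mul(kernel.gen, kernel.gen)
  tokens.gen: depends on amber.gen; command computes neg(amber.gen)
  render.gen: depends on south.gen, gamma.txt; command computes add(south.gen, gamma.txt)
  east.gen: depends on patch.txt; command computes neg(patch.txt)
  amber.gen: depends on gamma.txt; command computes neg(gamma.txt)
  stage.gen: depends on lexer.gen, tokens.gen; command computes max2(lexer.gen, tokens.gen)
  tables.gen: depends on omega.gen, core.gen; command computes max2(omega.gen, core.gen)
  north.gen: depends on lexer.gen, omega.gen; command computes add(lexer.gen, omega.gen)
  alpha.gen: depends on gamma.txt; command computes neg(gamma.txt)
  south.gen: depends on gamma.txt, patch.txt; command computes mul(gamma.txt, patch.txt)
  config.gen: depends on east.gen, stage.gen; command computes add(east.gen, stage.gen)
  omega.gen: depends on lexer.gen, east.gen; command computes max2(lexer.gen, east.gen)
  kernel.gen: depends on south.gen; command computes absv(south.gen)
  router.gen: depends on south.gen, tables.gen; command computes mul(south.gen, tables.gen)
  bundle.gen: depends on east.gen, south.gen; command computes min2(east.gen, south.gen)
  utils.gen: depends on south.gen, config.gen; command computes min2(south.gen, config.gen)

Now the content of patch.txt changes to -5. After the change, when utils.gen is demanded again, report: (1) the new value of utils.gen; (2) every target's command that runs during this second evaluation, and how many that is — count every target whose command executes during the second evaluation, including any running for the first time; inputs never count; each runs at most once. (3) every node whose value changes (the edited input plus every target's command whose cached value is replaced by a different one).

utils.gen now evaluates to -25.
Run set: config.gen, east.gen, lexer.gen, south.gen, stage.gen, utils.gen (6 run).
Changed values: config.gen, east.gen, lexer.gen, patch.txt, south.gen, utils.gen.

Initial pass — values computed on the first demand:
  amber.gen = neg(5) = -5
  east.gen = neg(1) = -1
  lexer.gen = min2(1, -1) = -1
  south.gen = mul(5, 1) = 5
  tokens.gen = neg(-5) = 5
  stage.gen = max2(-1, 5) = 5
  config.gen = add(-1, 5) = 4
  utils.gen = min2(5, 4) = 4

Second demand — change propagation:
  east.gen: re-runs because patch.txt 1->-5; new result 5.
  lexer.gen: re-runs because patch.txt 1->-5; east.gen -1->5; new result -5.
  south.gen: re-runs because patch.txt 1->-5; new result -25.
  stage.gen: re-runs because lexer.gen -1->-5; new result 5 (unchanged).
  config.gen: re-runs because east.gen -1->5; new result 10.
  utils.gen: re-runs because south.gen 5->-25; config.gen 4->10; new result -25.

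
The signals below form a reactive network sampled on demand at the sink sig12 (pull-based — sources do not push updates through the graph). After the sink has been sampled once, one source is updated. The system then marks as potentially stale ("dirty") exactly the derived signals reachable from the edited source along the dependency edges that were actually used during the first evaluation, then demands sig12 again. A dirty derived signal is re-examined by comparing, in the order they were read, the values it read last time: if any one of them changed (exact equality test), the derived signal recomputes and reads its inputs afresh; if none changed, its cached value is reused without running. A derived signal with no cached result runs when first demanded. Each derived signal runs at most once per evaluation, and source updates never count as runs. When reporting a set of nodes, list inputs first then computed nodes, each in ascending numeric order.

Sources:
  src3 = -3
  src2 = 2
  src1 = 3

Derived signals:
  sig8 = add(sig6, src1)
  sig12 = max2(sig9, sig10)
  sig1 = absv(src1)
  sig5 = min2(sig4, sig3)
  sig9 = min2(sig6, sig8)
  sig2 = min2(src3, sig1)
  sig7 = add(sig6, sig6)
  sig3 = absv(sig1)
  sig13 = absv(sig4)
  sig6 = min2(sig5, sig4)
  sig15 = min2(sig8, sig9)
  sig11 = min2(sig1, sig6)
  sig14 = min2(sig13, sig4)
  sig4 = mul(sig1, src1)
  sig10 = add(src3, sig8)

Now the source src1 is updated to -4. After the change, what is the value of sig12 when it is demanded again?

sig12 now evaluates to -20.

Initial pass — values computed on the first demand:
  sig1 = absv(3) = 3
  sig3 = absv(3) = 3
  sig4 = mul(3, 3) = 9
  sig5 = min2(9, 3) = 3
  sig6 = min2(3, 9) = 3
  sig8 = add(3, 3) = 6
  sig9 = min2(3, 6) = 3
  sig10 = add(-3, 6) = 3
  sig12 = max2(3, 3) = 3

Second demand — change propagation:
  sig1: re-runs because src1 3->-4; new result 4.
  sig3: re-runs because sig1 3->4; new result 4.
  sig4: re-runs because sig1 3->4; src1 3->-4; new result -16.
  sig5: re-runs because sig4 9->-16; sig3 3->4; new result -16.
  sig6: re-runs because sig5 3->-16; sig4 9->-16; new result -16.
  sig8: re-runs because sig6 3->-16; src1 3->-4; new result -20.
  sig9: re-runs because sig6 3->-16; sig8 6->-20; new result -20.
  sig10: re-runs because sig8 6->-20; new result -23.
  sig12: re-runs because sig9 3->-20; sig10 3->-23; new result -20.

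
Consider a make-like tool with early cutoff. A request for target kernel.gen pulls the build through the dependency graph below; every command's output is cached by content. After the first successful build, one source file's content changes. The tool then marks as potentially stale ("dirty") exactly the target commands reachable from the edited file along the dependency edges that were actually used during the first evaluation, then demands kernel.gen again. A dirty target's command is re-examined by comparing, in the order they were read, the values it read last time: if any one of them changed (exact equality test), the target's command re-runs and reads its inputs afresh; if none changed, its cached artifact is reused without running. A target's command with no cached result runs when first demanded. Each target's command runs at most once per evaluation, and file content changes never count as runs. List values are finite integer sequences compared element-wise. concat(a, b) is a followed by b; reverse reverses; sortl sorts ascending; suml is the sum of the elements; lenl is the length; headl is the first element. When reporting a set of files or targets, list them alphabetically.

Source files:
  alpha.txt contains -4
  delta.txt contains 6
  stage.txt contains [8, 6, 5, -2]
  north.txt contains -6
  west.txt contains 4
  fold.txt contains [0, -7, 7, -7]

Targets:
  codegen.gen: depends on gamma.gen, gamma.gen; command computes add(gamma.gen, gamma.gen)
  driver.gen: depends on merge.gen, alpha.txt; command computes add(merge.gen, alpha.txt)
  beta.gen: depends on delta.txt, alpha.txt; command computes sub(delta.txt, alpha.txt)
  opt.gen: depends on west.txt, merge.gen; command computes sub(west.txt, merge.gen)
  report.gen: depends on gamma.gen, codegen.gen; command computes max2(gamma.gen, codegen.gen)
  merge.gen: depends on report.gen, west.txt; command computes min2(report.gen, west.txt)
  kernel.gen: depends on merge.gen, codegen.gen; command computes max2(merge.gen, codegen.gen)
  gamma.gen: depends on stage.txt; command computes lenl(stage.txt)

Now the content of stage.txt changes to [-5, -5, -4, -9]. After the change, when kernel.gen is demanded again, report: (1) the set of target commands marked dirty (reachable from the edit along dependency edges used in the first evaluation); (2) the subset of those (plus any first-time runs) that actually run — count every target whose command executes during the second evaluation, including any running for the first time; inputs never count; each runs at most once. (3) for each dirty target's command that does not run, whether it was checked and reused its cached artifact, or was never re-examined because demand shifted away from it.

The edit dirties: codegen.gen, gamma.gen, kernel.gen, merge.gen, report.gen.
1 target commands run: gamma.gen.
Cache hits after checking: codegen.gen, kernel.gen, merge.gen, report.gen.
Note the absorption at gamma.gen: it re-runs yet its value is the same, leaving the output's value untouched.

First demand of the output computes:
  gamma.gen = lenl([8, 6, 5, -2]) = 4
  codegen.gen = add(4, 4) = 8
  report.gen = max2(4, 8) = 8
  merge.gen = min2(8, 4) = 4
  kernel.gen = max2(4, 8) = 8

After the edit, cleaning proceeds:
  gamma.gen: a read changed (stage.txt [8, 6, 5, -2]->[-5, -5, -4, -9]) — executes, giving 4 — identical to its old value.
  codegen.gen: dirty, but its reads are unchanged (gamma.gen unchanged, gamma.gen unchanged); cached 8 stands.
  report.gen: dirty, but its reads are unchanged (gamma.gen unchanged, codegen.gen unchanged); cached 8 stands.
  merge.gen: dirty, but its reads are unchanged (report.gen unchanged, west.txt unchanged); cached 4 stands.
  kernel.gen: dirty, but its reads are unchanged (merge.gen unchanged, codegen.gen unchanged); cached 8 stands.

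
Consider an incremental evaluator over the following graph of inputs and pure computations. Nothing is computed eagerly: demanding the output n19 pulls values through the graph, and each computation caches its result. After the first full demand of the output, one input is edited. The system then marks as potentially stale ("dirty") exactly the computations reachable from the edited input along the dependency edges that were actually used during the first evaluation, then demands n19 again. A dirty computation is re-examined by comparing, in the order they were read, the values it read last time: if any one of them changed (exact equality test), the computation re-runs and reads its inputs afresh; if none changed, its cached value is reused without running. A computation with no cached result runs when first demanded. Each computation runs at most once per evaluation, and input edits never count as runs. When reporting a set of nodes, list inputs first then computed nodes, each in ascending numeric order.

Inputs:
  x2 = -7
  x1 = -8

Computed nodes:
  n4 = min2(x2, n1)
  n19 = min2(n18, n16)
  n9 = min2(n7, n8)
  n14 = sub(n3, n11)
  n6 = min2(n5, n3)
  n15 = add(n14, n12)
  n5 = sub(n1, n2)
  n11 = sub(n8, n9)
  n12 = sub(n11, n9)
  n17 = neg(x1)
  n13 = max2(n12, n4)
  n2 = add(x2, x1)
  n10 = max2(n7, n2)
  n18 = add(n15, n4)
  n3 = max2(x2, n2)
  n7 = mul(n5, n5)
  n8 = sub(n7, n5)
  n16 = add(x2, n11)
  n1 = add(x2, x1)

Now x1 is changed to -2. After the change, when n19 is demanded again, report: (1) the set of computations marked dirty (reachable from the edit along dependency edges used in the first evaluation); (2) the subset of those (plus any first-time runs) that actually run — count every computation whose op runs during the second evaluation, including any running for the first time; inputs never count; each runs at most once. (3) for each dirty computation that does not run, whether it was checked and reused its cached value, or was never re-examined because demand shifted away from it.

Dirty set: n1, n2, n3, n4, n5, n7, n8, n9, n11, n12, n14, n15, n16, n18, n19.
Run set: n1, n2, n3, n4, n5, n18, n19 (7 run).
Re-examined without running (cache reused): n7, n8, n9, n11, n12, n14, n15, n16.
The important point: at n7 every value read last time is unchanged, so the dirty flag clears without a run.

Initial pass — values computed on the first demand:
  n1 = add(-7, -8) = -15
  n2 = add(-7, -8) = -15
  n3 = max2(-7, -15) = -7
  n4 = min2(-7, -15) = -15
  n5 = sub(-15, -15) = 0
  n7 = mul(0, 0) = 0
  n8 = sub(0, 0) = 0
  n9 = min2(0, 0) = 0
  n11 = sub(0, 0) = 0
  n12 = sub(0, 0) = 0
  n14 = sub(-7, 0) = -7
  n15 = add(-7, 0) = -7
  n16 = add(-7, 0) = -7
  n18 = add(-7, -15) = -22
  n19 = min2(-22, -7) = -22

Second demand — change propagation:
  n1: re-runs because x1 -8->-2; new result -9.
  n2: re-runs because x1 -8->-2; new result -9.
  n3: re-runs because n2 -15->-9; new result -7 (unchanged).
  n4: re-runs because n1 -15->-9; new result -9.
  n5: re-runs because n1 -15->-9; n2 -15->-9; new result 0 (unchanged).
  n7: re-examined; everything it read last time is the same (n5 unchanged, n5 unchanged) — cache 0 kept, no run.
  n8: re-examined; everything it read last time is the same (n7 unchanged, n5 unchanged) — cache 0 kept, no run.
  n9: re-examined; everything it read last time is the same (n7 unchanged, n8 unchanged) — cache 0 kept, no run.
  n11: re-examined; everything it read last time is the same (n8 unchanged, n9 unchanged) — cache 0 kept, no run.
  n12: re-examined; everything it read last time is the same (n11 unchanged, n9 unchanged) — cache 0 kept, no run.
  n14: re-examined; everything it read last time is the same (n3 unchanged, n11 unchanged) — cache -7 kept, no run.
  n15: re-examined; everything it read last time is the same (n14 unchanged, n12 unchanged) — cache -7 kept, no run.
  n16: re-examined; everything it read last time is the same (x2 unchanged, n11 unchanged) — cache -7 kept, no run.
  n18: re-runs because n4 -15->-9; new result -16.
  n19: re-runs because n18 -22->-16; new result -16.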